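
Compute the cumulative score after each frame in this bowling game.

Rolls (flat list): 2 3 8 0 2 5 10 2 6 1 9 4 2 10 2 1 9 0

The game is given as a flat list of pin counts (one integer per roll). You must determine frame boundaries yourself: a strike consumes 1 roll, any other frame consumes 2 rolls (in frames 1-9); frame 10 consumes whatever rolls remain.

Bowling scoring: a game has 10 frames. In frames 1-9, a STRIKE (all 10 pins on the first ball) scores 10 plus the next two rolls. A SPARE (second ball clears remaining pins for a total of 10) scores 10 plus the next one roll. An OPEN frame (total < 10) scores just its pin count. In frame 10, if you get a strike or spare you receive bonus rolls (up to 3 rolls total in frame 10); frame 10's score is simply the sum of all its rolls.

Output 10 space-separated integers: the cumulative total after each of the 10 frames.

Answer: 5 13 20 38 46 60 66 79 82 91

Derivation:
Frame 1: OPEN (2+3=5). Cumulative: 5
Frame 2: OPEN (8+0=8). Cumulative: 13
Frame 3: OPEN (2+5=7). Cumulative: 20
Frame 4: STRIKE. 10 + next two rolls (2+6) = 18. Cumulative: 38
Frame 5: OPEN (2+6=8). Cumulative: 46
Frame 6: SPARE (1+9=10). 10 + next roll (4) = 14. Cumulative: 60
Frame 7: OPEN (4+2=6). Cumulative: 66
Frame 8: STRIKE. 10 + next two rolls (2+1) = 13. Cumulative: 79
Frame 9: OPEN (2+1=3). Cumulative: 82
Frame 10: OPEN. Sum of all frame-10 rolls (9+0) = 9. Cumulative: 91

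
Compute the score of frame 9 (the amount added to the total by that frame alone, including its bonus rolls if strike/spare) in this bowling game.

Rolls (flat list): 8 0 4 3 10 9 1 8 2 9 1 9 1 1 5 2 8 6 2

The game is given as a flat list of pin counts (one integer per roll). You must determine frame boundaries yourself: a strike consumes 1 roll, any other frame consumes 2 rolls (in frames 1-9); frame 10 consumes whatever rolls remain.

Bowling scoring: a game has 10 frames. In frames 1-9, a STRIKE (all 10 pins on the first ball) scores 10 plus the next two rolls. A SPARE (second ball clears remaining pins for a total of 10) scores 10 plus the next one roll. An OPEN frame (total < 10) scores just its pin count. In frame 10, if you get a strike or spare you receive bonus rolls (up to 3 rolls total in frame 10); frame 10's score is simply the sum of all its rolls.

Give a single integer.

Answer: 16

Derivation:
Frame 1: OPEN (8+0=8). Cumulative: 8
Frame 2: OPEN (4+3=7). Cumulative: 15
Frame 3: STRIKE. 10 + next two rolls (9+1) = 20. Cumulative: 35
Frame 4: SPARE (9+1=10). 10 + next roll (8) = 18. Cumulative: 53
Frame 5: SPARE (8+2=10). 10 + next roll (9) = 19. Cumulative: 72
Frame 6: SPARE (9+1=10). 10 + next roll (9) = 19. Cumulative: 91
Frame 7: SPARE (9+1=10). 10 + next roll (1) = 11. Cumulative: 102
Frame 8: OPEN (1+5=6). Cumulative: 108
Frame 9: SPARE (2+8=10). 10 + next roll (6) = 16. Cumulative: 124
Frame 10: OPEN. Sum of all frame-10 rolls (6+2) = 8. Cumulative: 132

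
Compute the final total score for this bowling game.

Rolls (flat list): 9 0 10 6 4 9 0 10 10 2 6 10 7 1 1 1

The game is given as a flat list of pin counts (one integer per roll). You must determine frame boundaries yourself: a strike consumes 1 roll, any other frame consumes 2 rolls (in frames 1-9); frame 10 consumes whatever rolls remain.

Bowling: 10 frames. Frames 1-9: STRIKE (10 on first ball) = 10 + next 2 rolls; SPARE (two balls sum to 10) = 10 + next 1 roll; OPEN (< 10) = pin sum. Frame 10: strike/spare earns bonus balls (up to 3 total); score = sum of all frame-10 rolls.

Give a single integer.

Frame 1: OPEN (9+0=9). Cumulative: 9
Frame 2: STRIKE. 10 + next two rolls (6+4) = 20. Cumulative: 29
Frame 3: SPARE (6+4=10). 10 + next roll (9) = 19. Cumulative: 48
Frame 4: OPEN (9+0=9). Cumulative: 57
Frame 5: STRIKE. 10 + next two rolls (10+2) = 22. Cumulative: 79
Frame 6: STRIKE. 10 + next two rolls (2+6) = 18. Cumulative: 97
Frame 7: OPEN (2+6=8). Cumulative: 105
Frame 8: STRIKE. 10 + next two rolls (7+1) = 18. Cumulative: 123
Frame 9: OPEN (7+1=8). Cumulative: 131
Frame 10: OPEN. Sum of all frame-10 rolls (1+1) = 2. Cumulative: 133

Answer: 133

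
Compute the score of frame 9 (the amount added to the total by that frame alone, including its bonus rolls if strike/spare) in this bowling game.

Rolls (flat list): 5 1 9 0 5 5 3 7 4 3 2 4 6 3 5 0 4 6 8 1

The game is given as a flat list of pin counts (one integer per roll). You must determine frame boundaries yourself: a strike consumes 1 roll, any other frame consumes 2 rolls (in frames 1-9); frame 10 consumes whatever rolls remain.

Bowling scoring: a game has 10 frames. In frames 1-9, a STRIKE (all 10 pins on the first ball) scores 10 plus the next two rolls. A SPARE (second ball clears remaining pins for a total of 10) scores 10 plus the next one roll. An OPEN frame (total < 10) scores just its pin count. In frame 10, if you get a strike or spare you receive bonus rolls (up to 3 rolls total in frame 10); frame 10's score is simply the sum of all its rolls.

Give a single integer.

Answer: 18

Derivation:
Frame 1: OPEN (5+1=6). Cumulative: 6
Frame 2: OPEN (9+0=9). Cumulative: 15
Frame 3: SPARE (5+5=10). 10 + next roll (3) = 13. Cumulative: 28
Frame 4: SPARE (3+7=10). 10 + next roll (4) = 14. Cumulative: 42
Frame 5: OPEN (4+3=7). Cumulative: 49
Frame 6: OPEN (2+4=6). Cumulative: 55
Frame 7: OPEN (6+3=9). Cumulative: 64
Frame 8: OPEN (5+0=5). Cumulative: 69
Frame 9: SPARE (4+6=10). 10 + next roll (8) = 18. Cumulative: 87
Frame 10: OPEN. Sum of all frame-10 rolls (8+1) = 9. Cumulative: 96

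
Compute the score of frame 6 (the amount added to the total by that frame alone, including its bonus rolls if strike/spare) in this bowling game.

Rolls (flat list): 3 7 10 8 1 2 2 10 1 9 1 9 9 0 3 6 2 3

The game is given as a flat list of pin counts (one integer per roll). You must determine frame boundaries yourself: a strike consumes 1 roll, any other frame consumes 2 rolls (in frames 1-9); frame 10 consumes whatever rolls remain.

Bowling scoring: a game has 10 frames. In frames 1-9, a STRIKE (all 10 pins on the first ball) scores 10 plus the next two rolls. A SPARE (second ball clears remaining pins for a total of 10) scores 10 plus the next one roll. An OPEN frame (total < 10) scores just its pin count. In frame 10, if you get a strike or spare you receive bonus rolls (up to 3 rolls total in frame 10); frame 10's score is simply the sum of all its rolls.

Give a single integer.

Answer: 11

Derivation:
Frame 1: SPARE (3+7=10). 10 + next roll (10) = 20. Cumulative: 20
Frame 2: STRIKE. 10 + next two rolls (8+1) = 19. Cumulative: 39
Frame 3: OPEN (8+1=9). Cumulative: 48
Frame 4: OPEN (2+2=4). Cumulative: 52
Frame 5: STRIKE. 10 + next two rolls (1+9) = 20. Cumulative: 72
Frame 6: SPARE (1+9=10). 10 + next roll (1) = 11. Cumulative: 83
Frame 7: SPARE (1+9=10). 10 + next roll (9) = 19. Cumulative: 102
Frame 8: OPEN (9+0=9). Cumulative: 111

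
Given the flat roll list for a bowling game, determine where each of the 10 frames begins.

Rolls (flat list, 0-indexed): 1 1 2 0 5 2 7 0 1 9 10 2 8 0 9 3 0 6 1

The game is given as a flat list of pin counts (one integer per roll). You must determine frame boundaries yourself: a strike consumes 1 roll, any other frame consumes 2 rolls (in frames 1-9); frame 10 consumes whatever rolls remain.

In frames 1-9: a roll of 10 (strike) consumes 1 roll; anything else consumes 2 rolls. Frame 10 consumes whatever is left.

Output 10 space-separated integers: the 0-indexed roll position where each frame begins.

Answer: 0 2 4 6 8 10 11 13 15 17

Derivation:
Frame 1 starts at roll index 0: rolls=1,1 (sum=2), consumes 2 rolls
Frame 2 starts at roll index 2: rolls=2,0 (sum=2), consumes 2 rolls
Frame 3 starts at roll index 4: rolls=5,2 (sum=7), consumes 2 rolls
Frame 4 starts at roll index 6: rolls=7,0 (sum=7), consumes 2 rolls
Frame 5 starts at roll index 8: rolls=1,9 (sum=10), consumes 2 rolls
Frame 6 starts at roll index 10: roll=10 (strike), consumes 1 roll
Frame 7 starts at roll index 11: rolls=2,8 (sum=10), consumes 2 rolls
Frame 8 starts at roll index 13: rolls=0,9 (sum=9), consumes 2 rolls
Frame 9 starts at roll index 15: rolls=3,0 (sum=3), consumes 2 rolls
Frame 10 starts at roll index 17: 2 remaining rolls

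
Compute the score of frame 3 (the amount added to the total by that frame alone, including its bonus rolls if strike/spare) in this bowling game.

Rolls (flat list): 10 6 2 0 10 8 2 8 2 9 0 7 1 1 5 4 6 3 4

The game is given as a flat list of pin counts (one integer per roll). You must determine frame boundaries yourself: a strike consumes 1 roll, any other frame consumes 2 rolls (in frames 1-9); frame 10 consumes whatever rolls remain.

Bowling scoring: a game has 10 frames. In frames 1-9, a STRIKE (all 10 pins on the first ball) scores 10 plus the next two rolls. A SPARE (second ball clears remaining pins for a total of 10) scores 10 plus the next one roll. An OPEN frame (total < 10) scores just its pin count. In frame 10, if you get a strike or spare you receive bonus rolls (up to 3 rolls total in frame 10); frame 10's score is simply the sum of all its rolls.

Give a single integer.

Answer: 18

Derivation:
Frame 1: STRIKE. 10 + next two rolls (6+2) = 18. Cumulative: 18
Frame 2: OPEN (6+2=8). Cumulative: 26
Frame 3: SPARE (0+10=10). 10 + next roll (8) = 18. Cumulative: 44
Frame 4: SPARE (8+2=10). 10 + next roll (8) = 18. Cumulative: 62
Frame 5: SPARE (8+2=10). 10 + next roll (9) = 19. Cumulative: 81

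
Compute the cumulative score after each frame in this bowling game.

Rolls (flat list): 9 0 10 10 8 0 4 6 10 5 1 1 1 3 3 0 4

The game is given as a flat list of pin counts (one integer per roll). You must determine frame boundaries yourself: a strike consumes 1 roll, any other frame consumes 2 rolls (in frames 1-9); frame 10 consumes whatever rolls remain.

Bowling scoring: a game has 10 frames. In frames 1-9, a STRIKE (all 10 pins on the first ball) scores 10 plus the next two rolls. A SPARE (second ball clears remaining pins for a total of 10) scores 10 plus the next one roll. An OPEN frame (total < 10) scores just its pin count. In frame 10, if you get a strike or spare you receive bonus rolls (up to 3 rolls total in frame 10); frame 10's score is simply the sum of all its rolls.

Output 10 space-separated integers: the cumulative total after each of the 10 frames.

Frame 1: OPEN (9+0=9). Cumulative: 9
Frame 2: STRIKE. 10 + next two rolls (10+8) = 28. Cumulative: 37
Frame 3: STRIKE. 10 + next two rolls (8+0) = 18. Cumulative: 55
Frame 4: OPEN (8+0=8). Cumulative: 63
Frame 5: SPARE (4+6=10). 10 + next roll (10) = 20. Cumulative: 83
Frame 6: STRIKE. 10 + next two rolls (5+1) = 16. Cumulative: 99
Frame 7: OPEN (5+1=6). Cumulative: 105
Frame 8: OPEN (1+1=2). Cumulative: 107
Frame 9: OPEN (3+3=6). Cumulative: 113
Frame 10: OPEN. Sum of all frame-10 rolls (0+4) = 4. Cumulative: 117

Answer: 9 37 55 63 83 99 105 107 113 117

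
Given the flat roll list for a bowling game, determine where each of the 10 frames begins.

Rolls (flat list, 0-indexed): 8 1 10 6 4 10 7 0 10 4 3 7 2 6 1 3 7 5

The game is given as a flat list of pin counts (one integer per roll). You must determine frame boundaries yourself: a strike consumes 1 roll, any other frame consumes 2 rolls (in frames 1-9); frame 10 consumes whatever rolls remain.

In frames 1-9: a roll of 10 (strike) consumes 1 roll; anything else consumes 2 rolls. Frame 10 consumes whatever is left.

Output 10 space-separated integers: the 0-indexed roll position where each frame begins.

Frame 1 starts at roll index 0: rolls=8,1 (sum=9), consumes 2 rolls
Frame 2 starts at roll index 2: roll=10 (strike), consumes 1 roll
Frame 3 starts at roll index 3: rolls=6,4 (sum=10), consumes 2 rolls
Frame 4 starts at roll index 5: roll=10 (strike), consumes 1 roll
Frame 5 starts at roll index 6: rolls=7,0 (sum=7), consumes 2 rolls
Frame 6 starts at roll index 8: roll=10 (strike), consumes 1 roll
Frame 7 starts at roll index 9: rolls=4,3 (sum=7), consumes 2 rolls
Frame 8 starts at roll index 11: rolls=7,2 (sum=9), consumes 2 rolls
Frame 9 starts at roll index 13: rolls=6,1 (sum=7), consumes 2 rolls
Frame 10 starts at roll index 15: 3 remaining rolls

Answer: 0 2 3 5 6 8 9 11 13 15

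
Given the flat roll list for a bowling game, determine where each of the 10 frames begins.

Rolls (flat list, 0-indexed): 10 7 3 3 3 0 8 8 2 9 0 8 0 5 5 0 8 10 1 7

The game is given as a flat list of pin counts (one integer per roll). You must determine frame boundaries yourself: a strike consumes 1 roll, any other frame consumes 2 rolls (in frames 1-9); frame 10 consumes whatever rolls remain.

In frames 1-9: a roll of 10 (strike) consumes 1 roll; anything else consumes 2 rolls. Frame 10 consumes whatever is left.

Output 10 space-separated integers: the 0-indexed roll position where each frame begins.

Answer: 0 1 3 5 7 9 11 13 15 17

Derivation:
Frame 1 starts at roll index 0: roll=10 (strike), consumes 1 roll
Frame 2 starts at roll index 1: rolls=7,3 (sum=10), consumes 2 rolls
Frame 3 starts at roll index 3: rolls=3,3 (sum=6), consumes 2 rolls
Frame 4 starts at roll index 5: rolls=0,8 (sum=8), consumes 2 rolls
Frame 5 starts at roll index 7: rolls=8,2 (sum=10), consumes 2 rolls
Frame 6 starts at roll index 9: rolls=9,0 (sum=9), consumes 2 rolls
Frame 7 starts at roll index 11: rolls=8,0 (sum=8), consumes 2 rolls
Frame 8 starts at roll index 13: rolls=5,5 (sum=10), consumes 2 rolls
Frame 9 starts at roll index 15: rolls=0,8 (sum=8), consumes 2 rolls
Frame 10 starts at roll index 17: 3 remaining rolls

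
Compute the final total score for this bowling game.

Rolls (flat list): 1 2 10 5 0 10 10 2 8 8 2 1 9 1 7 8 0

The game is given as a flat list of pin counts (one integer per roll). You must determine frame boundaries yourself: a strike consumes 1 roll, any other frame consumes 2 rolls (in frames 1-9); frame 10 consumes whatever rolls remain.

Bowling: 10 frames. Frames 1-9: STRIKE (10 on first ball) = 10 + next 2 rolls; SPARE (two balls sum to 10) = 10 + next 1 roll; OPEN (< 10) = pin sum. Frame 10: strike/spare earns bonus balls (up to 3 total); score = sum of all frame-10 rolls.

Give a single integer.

Frame 1: OPEN (1+2=3). Cumulative: 3
Frame 2: STRIKE. 10 + next two rolls (5+0) = 15. Cumulative: 18
Frame 3: OPEN (5+0=5). Cumulative: 23
Frame 4: STRIKE. 10 + next two rolls (10+2) = 22. Cumulative: 45
Frame 5: STRIKE. 10 + next two rolls (2+8) = 20. Cumulative: 65
Frame 6: SPARE (2+8=10). 10 + next roll (8) = 18. Cumulative: 83
Frame 7: SPARE (8+2=10). 10 + next roll (1) = 11. Cumulative: 94
Frame 8: SPARE (1+9=10). 10 + next roll (1) = 11. Cumulative: 105
Frame 9: OPEN (1+7=8). Cumulative: 113
Frame 10: OPEN. Sum of all frame-10 rolls (8+0) = 8. Cumulative: 121

Answer: 121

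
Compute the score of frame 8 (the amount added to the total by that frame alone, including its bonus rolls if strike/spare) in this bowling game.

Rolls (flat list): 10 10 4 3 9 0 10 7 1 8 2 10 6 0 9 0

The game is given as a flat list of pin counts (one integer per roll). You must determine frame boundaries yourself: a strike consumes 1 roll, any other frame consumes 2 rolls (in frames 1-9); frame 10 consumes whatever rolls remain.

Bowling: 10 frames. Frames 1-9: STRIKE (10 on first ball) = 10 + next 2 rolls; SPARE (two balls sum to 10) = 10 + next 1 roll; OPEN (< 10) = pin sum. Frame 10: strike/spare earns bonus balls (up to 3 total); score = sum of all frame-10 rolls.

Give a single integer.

Frame 1: STRIKE. 10 + next two rolls (10+4) = 24. Cumulative: 24
Frame 2: STRIKE. 10 + next two rolls (4+3) = 17. Cumulative: 41
Frame 3: OPEN (4+3=7). Cumulative: 48
Frame 4: OPEN (9+0=9). Cumulative: 57
Frame 5: STRIKE. 10 + next two rolls (7+1) = 18. Cumulative: 75
Frame 6: OPEN (7+1=8). Cumulative: 83
Frame 7: SPARE (8+2=10). 10 + next roll (10) = 20. Cumulative: 103
Frame 8: STRIKE. 10 + next two rolls (6+0) = 16. Cumulative: 119
Frame 9: OPEN (6+0=6). Cumulative: 125
Frame 10: OPEN. Sum of all frame-10 rolls (9+0) = 9. Cumulative: 134

Answer: 16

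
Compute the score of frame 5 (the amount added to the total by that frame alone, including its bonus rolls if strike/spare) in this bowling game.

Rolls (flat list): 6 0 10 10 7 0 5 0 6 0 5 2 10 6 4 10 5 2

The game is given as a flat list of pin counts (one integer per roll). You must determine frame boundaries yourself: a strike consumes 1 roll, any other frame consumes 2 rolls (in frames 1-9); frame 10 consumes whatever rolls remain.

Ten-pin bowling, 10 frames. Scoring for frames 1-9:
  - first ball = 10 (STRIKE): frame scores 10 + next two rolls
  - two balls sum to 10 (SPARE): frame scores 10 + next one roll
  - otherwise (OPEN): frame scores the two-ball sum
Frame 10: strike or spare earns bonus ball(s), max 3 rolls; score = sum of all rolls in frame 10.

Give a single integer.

Frame 1: OPEN (6+0=6). Cumulative: 6
Frame 2: STRIKE. 10 + next two rolls (10+7) = 27. Cumulative: 33
Frame 3: STRIKE. 10 + next two rolls (7+0) = 17. Cumulative: 50
Frame 4: OPEN (7+0=7). Cumulative: 57
Frame 5: OPEN (5+0=5). Cumulative: 62
Frame 6: OPEN (6+0=6). Cumulative: 68
Frame 7: OPEN (5+2=7). Cumulative: 75

Answer: 5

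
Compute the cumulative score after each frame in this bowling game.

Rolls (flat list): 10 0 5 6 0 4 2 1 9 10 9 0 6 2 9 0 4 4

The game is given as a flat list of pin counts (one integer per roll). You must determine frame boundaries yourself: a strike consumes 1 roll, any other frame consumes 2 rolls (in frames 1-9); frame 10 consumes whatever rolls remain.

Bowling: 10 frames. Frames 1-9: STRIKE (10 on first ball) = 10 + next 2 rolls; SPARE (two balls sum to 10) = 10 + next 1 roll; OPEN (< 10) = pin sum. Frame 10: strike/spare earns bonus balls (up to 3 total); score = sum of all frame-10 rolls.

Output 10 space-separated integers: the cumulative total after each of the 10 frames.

Frame 1: STRIKE. 10 + next two rolls (0+5) = 15. Cumulative: 15
Frame 2: OPEN (0+5=5). Cumulative: 20
Frame 3: OPEN (6+0=6). Cumulative: 26
Frame 4: OPEN (4+2=6). Cumulative: 32
Frame 5: SPARE (1+9=10). 10 + next roll (10) = 20. Cumulative: 52
Frame 6: STRIKE. 10 + next two rolls (9+0) = 19. Cumulative: 71
Frame 7: OPEN (9+0=9). Cumulative: 80
Frame 8: OPEN (6+2=8). Cumulative: 88
Frame 9: OPEN (9+0=9). Cumulative: 97
Frame 10: OPEN. Sum of all frame-10 rolls (4+4) = 8. Cumulative: 105

Answer: 15 20 26 32 52 71 80 88 97 105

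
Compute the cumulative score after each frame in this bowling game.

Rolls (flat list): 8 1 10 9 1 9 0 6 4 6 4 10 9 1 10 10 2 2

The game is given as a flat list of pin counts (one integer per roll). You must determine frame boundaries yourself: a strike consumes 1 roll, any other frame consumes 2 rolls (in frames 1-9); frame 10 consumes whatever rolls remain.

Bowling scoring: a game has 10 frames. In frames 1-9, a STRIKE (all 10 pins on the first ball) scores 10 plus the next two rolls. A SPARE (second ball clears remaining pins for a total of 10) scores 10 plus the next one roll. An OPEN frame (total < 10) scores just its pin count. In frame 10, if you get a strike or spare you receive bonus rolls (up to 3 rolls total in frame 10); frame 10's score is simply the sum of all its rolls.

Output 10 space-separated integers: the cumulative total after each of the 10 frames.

Answer: 9 29 48 57 73 93 113 133 155 169

Derivation:
Frame 1: OPEN (8+1=9). Cumulative: 9
Frame 2: STRIKE. 10 + next two rolls (9+1) = 20. Cumulative: 29
Frame 3: SPARE (9+1=10). 10 + next roll (9) = 19. Cumulative: 48
Frame 4: OPEN (9+0=9). Cumulative: 57
Frame 5: SPARE (6+4=10). 10 + next roll (6) = 16. Cumulative: 73
Frame 6: SPARE (6+4=10). 10 + next roll (10) = 20. Cumulative: 93
Frame 7: STRIKE. 10 + next two rolls (9+1) = 20. Cumulative: 113
Frame 8: SPARE (9+1=10). 10 + next roll (10) = 20. Cumulative: 133
Frame 9: STRIKE. 10 + next two rolls (10+2) = 22. Cumulative: 155
Frame 10: STRIKE. Sum of all frame-10 rolls (10+2+2) = 14. Cumulative: 169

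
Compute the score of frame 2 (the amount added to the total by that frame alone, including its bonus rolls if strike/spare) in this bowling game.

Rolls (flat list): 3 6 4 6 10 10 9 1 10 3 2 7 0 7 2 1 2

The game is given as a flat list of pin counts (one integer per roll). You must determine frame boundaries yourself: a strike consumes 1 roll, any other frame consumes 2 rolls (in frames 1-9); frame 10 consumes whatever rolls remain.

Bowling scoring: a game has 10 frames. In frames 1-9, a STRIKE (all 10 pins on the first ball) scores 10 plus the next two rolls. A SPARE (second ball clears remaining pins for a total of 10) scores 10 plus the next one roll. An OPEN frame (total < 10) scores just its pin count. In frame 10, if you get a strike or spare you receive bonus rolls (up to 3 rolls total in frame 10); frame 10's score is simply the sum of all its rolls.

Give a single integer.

Frame 1: OPEN (3+6=9). Cumulative: 9
Frame 2: SPARE (4+6=10). 10 + next roll (10) = 20. Cumulative: 29
Frame 3: STRIKE. 10 + next two rolls (10+9) = 29. Cumulative: 58
Frame 4: STRIKE. 10 + next two rolls (9+1) = 20. Cumulative: 78

Answer: 20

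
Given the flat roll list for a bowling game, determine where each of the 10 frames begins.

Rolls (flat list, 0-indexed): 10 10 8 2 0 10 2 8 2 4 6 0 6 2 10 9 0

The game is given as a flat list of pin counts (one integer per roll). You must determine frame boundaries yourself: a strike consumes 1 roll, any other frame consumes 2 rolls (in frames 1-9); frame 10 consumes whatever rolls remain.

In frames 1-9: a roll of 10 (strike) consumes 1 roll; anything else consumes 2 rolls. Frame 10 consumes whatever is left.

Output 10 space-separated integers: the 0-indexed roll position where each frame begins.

Answer: 0 1 2 4 6 8 10 12 14 15

Derivation:
Frame 1 starts at roll index 0: roll=10 (strike), consumes 1 roll
Frame 2 starts at roll index 1: roll=10 (strike), consumes 1 roll
Frame 3 starts at roll index 2: rolls=8,2 (sum=10), consumes 2 rolls
Frame 4 starts at roll index 4: rolls=0,10 (sum=10), consumes 2 rolls
Frame 5 starts at roll index 6: rolls=2,8 (sum=10), consumes 2 rolls
Frame 6 starts at roll index 8: rolls=2,4 (sum=6), consumes 2 rolls
Frame 7 starts at roll index 10: rolls=6,0 (sum=6), consumes 2 rolls
Frame 8 starts at roll index 12: rolls=6,2 (sum=8), consumes 2 rolls
Frame 9 starts at roll index 14: roll=10 (strike), consumes 1 roll
Frame 10 starts at roll index 15: 2 remaining rolls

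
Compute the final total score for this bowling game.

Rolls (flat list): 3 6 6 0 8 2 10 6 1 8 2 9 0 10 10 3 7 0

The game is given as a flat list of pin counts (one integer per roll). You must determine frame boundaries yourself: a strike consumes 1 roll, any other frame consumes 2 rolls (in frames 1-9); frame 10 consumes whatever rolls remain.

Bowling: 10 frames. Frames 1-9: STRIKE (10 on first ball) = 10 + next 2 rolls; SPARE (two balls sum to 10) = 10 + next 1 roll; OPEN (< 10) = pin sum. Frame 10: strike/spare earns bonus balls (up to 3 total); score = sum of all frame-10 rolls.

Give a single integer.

Frame 1: OPEN (3+6=9). Cumulative: 9
Frame 2: OPEN (6+0=6). Cumulative: 15
Frame 3: SPARE (8+2=10). 10 + next roll (10) = 20. Cumulative: 35
Frame 4: STRIKE. 10 + next two rolls (6+1) = 17. Cumulative: 52
Frame 5: OPEN (6+1=7). Cumulative: 59
Frame 6: SPARE (8+2=10). 10 + next roll (9) = 19. Cumulative: 78
Frame 7: OPEN (9+0=9). Cumulative: 87
Frame 8: STRIKE. 10 + next two rolls (10+3) = 23. Cumulative: 110
Frame 9: STRIKE. 10 + next two rolls (3+7) = 20. Cumulative: 130
Frame 10: SPARE. Sum of all frame-10 rolls (3+7+0) = 10. Cumulative: 140

Answer: 140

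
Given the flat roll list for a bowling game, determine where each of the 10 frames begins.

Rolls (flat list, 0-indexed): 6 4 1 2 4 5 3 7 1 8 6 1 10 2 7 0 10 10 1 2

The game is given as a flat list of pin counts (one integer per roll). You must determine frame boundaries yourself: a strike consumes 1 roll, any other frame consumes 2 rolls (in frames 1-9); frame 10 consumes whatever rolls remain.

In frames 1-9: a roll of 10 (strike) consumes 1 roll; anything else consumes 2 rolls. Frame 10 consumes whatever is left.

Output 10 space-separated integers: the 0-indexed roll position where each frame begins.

Answer: 0 2 4 6 8 10 12 13 15 17

Derivation:
Frame 1 starts at roll index 0: rolls=6,4 (sum=10), consumes 2 rolls
Frame 2 starts at roll index 2: rolls=1,2 (sum=3), consumes 2 rolls
Frame 3 starts at roll index 4: rolls=4,5 (sum=9), consumes 2 rolls
Frame 4 starts at roll index 6: rolls=3,7 (sum=10), consumes 2 rolls
Frame 5 starts at roll index 8: rolls=1,8 (sum=9), consumes 2 rolls
Frame 6 starts at roll index 10: rolls=6,1 (sum=7), consumes 2 rolls
Frame 7 starts at roll index 12: roll=10 (strike), consumes 1 roll
Frame 8 starts at roll index 13: rolls=2,7 (sum=9), consumes 2 rolls
Frame 9 starts at roll index 15: rolls=0,10 (sum=10), consumes 2 rolls
Frame 10 starts at roll index 17: 3 remaining rolls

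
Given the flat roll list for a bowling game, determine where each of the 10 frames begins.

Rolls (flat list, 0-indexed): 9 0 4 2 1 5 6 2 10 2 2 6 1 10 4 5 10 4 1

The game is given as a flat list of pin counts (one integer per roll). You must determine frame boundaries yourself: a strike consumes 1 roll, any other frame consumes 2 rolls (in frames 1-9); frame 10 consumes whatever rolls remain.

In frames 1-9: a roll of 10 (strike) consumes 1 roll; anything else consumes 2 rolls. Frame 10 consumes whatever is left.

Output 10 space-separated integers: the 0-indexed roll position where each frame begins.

Answer: 0 2 4 6 8 9 11 13 14 16

Derivation:
Frame 1 starts at roll index 0: rolls=9,0 (sum=9), consumes 2 rolls
Frame 2 starts at roll index 2: rolls=4,2 (sum=6), consumes 2 rolls
Frame 3 starts at roll index 4: rolls=1,5 (sum=6), consumes 2 rolls
Frame 4 starts at roll index 6: rolls=6,2 (sum=8), consumes 2 rolls
Frame 5 starts at roll index 8: roll=10 (strike), consumes 1 roll
Frame 6 starts at roll index 9: rolls=2,2 (sum=4), consumes 2 rolls
Frame 7 starts at roll index 11: rolls=6,1 (sum=7), consumes 2 rolls
Frame 8 starts at roll index 13: roll=10 (strike), consumes 1 roll
Frame 9 starts at roll index 14: rolls=4,5 (sum=9), consumes 2 rolls
Frame 10 starts at roll index 16: 3 remaining rolls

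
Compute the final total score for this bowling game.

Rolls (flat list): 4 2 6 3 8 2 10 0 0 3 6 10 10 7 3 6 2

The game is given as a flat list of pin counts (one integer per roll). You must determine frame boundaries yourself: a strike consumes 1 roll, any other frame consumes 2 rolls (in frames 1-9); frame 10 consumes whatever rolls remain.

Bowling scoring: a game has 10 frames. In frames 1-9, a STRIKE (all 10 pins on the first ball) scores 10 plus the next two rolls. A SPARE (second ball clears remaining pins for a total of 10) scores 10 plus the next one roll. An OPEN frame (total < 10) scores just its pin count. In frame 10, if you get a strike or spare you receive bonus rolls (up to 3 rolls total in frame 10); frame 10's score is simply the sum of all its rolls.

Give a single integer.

Frame 1: OPEN (4+2=6). Cumulative: 6
Frame 2: OPEN (6+3=9). Cumulative: 15
Frame 3: SPARE (8+2=10). 10 + next roll (10) = 20. Cumulative: 35
Frame 4: STRIKE. 10 + next two rolls (0+0) = 10. Cumulative: 45
Frame 5: OPEN (0+0=0). Cumulative: 45
Frame 6: OPEN (3+6=9). Cumulative: 54
Frame 7: STRIKE. 10 + next two rolls (10+7) = 27. Cumulative: 81
Frame 8: STRIKE. 10 + next two rolls (7+3) = 20. Cumulative: 101
Frame 9: SPARE (7+3=10). 10 + next roll (6) = 16. Cumulative: 117
Frame 10: OPEN. Sum of all frame-10 rolls (6+2) = 8. Cumulative: 125

Answer: 125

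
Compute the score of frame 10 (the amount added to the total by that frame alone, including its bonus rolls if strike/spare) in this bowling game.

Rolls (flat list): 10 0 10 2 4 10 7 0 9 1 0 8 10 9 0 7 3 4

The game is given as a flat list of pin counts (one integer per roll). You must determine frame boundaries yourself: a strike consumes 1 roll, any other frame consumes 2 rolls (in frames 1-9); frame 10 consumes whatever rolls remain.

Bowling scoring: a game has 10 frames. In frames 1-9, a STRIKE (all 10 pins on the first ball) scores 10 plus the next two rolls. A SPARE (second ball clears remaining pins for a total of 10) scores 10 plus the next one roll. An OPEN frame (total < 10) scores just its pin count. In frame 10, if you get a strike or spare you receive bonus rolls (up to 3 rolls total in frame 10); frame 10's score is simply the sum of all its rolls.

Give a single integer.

Answer: 14

Derivation:
Frame 1: STRIKE. 10 + next two rolls (0+10) = 20. Cumulative: 20
Frame 2: SPARE (0+10=10). 10 + next roll (2) = 12. Cumulative: 32
Frame 3: OPEN (2+4=6). Cumulative: 38
Frame 4: STRIKE. 10 + next two rolls (7+0) = 17. Cumulative: 55
Frame 5: OPEN (7+0=7). Cumulative: 62
Frame 6: SPARE (9+1=10). 10 + next roll (0) = 10. Cumulative: 72
Frame 7: OPEN (0+8=8). Cumulative: 80
Frame 8: STRIKE. 10 + next two rolls (9+0) = 19. Cumulative: 99
Frame 9: OPEN (9+0=9). Cumulative: 108
Frame 10: SPARE. Sum of all frame-10 rolls (7+3+4) = 14. Cumulative: 122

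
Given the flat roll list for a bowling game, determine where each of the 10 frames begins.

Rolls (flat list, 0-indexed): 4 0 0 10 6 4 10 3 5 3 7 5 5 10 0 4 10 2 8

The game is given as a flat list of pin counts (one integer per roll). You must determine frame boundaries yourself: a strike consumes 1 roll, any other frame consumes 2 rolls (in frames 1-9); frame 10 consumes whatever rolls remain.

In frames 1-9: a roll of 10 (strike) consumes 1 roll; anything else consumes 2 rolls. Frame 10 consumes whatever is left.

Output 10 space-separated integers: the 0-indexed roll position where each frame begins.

Frame 1 starts at roll index 0: rolls=4,0 (sum=4), consumes 2 rolls
Frame 2 starts at roll index 2: rolls=0,10 (sum=10), consumes 2 rolls
Frame 3 starts at roll index 4: rolls=6,4 (sum=10), consumes 2 rolls
Frame 4 starts at roll index 6: roll=10 (strike), consumes 1 roll
Frame 5 starts at roll index 7: rolls=3,5 (sum=8), consumes 2 rolls
Frame 6 starts at roll index 9: rolls=3,7 (sum=10), consumes 2 rolls
Frame 7 starts at roll index 11: rolls=5,5 (sum=10), consumes 2 rolls
Frame 8 starts at roll index 13: roll=10 (strike), consumes 1 roll
Frame 9 starts at roll index 14: rolls=0,4 (sum=4), consumes 2 rolls
Frame 10 starts at roll index 16: 3 remaining rolls

Answer: 0 2 4 6 7 9 11 13 14 16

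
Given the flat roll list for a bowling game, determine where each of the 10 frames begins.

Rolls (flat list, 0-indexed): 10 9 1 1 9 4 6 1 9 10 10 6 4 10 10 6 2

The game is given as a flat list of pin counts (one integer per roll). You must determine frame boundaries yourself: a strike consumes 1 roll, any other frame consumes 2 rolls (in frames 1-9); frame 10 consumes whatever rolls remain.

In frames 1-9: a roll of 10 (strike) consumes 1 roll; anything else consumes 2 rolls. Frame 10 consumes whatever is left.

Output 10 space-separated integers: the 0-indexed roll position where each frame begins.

Answer: 0 1 3 5 7 9 10 11 13 14

Derivation:
Frame 1 starts at roll index 0: roll=10 (strike), consumes 1 roll
Frame 2 starts at roll index 1: rolls=9,1 (sum=10), consumes 2 rolls
Frame 3 starts at roll index 3: rolls=1,9 (sum=10), consumes 2 rolls
Frame 4 starts at roll index 5: rolls=4,6 (sum=10), consumes 2 rolls
Frame 5 starts at roll index 7: rolls=1,9 (sum=10), consumes 2 rolls
Frame 6 starts at roll index 9: roll=10 (strike), consumes 1 roll
Frame 7 starts at roll index 10: roll=10 (strike), consumes 1 roll
Frame 8 starts at roll index 11: rolls=6,4 (sum=10), consumes 2 rolls
Frame 9 starts at roll index 13: roll=10 (strike), consumes 1 roll
Frame 10 starts at roll index 14: 3 remaining rolls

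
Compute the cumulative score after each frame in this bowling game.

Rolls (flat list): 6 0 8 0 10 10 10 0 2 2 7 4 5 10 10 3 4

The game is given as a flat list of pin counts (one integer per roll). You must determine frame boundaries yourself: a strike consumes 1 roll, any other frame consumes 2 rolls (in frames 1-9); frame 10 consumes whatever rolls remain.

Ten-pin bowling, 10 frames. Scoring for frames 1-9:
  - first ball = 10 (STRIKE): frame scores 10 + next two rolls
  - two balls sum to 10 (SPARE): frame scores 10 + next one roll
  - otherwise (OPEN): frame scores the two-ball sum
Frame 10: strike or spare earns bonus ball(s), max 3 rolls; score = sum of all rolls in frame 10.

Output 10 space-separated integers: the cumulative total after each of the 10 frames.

Frame 1: OPEN (6+0=6). Cumulative: 6
Frame 2: OPEN (8+0=8). Cumulative: 14
Frame 3: STRIKE. 10 + next two rolls (10+10) = 30. Cumulative: 44
Frame 4: STRIKE. 10 + next two rolls (10+0) = 20. Cumulative: 64
Frame 5: STRIKE. 10 + next two rolls (0+2) = 12. Cumulative: 76
Frame 6: OPEN (0+2=2). Cumulative: 78
Frame 7: OPEN (2+7=9). Cumulative: 87
Frame 8: OPEN (4+5=9). Cumulative: 96
Frame 9: STRIKE. 10 + next two rolls (10+3) = 23. Cumulative: 119
Frame 10: STRIKE. Sum of all frame-10 rolls (10+3+4) = 17. Cumulative: 136

Answer: 6 14 44 64 76 78 87 96 119 136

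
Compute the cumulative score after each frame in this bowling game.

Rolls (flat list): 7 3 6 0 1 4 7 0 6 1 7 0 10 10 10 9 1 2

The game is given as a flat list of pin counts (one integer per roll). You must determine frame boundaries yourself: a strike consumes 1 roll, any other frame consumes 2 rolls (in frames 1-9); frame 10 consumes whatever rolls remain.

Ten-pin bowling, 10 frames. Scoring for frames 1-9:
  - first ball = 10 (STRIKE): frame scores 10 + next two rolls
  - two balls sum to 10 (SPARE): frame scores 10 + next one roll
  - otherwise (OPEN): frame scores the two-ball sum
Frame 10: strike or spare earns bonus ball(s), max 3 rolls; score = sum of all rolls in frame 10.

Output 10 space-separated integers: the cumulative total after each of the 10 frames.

Answer: 16 22 27 34 41 48 78 107 127 139

Derivation:
Frame 1: SPARE (7+3=10). 10 + next roll (6) = 16. Cumulative: 16
Frame 2: OPEN (6+0=6). Cumulative: 22
Frame 3: OPEN (1+4=5). Cumulative: 27
Frame 4: OPEN (7+0=7). Cumulative: 34
Frame 5: OPEN (6+1=7). Cumulative: 41
Frame 6: OPEN (7+0=7). Cumulative: 48
Frame 7: STRIKE. 10 + next two rolls (10+10) = 30. Cumulative: 78
Frame 8: STRIKE. 10 + next two rolls (10+9) = 29. Cumulative: 107
Frame 9: STRIKE. 10 + next two rolls (9+1) = 20. Cumulative: 127
Frame 10: SPARE. Sum of all frame-10 rolls (9+1+2) = 12. Cumulative: 139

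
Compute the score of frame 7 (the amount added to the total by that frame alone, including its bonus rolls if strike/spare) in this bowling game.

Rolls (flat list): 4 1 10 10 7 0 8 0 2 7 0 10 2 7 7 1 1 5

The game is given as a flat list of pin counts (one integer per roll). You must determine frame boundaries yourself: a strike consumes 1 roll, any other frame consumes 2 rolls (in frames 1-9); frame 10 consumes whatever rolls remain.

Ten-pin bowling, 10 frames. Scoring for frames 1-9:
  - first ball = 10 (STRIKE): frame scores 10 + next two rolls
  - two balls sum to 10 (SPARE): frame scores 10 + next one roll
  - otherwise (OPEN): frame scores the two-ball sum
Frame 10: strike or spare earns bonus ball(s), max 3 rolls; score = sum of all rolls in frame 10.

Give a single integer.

Answer: 12

Derivation:
Frame 1: OPEN (4+1=5). Cumulative: 5
Frame 2: STRIKE. 10 + next two rolls (10+7) = 27. Cumulative: 32
Frame 3: STRIKE. 10 + next two rolls (7+0) = 17. Cumulative: 49
Frame 4: OPEN (7+0=7). Cumulative: 56
Frame 5: OPEN (8+0=8). Cumulative: 64
Frame 6: OPEN (2+7=9). Cumulative: 73
Frame 7: SPARE (0+10=10). 10 + next roll (2) = 12. Cumulative: 85
Frame 8: OPEN (2+7=9). Cumulative: 94
Frame 9: OPEN (7+1=8). Cumulative: 102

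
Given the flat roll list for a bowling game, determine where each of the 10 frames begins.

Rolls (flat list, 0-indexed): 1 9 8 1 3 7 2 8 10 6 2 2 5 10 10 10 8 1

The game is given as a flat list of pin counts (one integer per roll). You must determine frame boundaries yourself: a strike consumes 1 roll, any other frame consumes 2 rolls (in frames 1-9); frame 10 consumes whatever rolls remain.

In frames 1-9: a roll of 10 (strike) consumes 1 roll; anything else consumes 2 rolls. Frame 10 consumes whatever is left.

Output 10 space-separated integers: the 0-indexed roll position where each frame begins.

Frame 1 starts at roll index 0: rolls=1,9 (sum=10), consumes 2 rolls
Frame 2 starts at roll index 2: rolls=8,1 (sum=9), consumes 2 rolls
Frame 3 starts at roll index 4: rolls=3,7 (sum=10), consumes 2 rolls
Frame 4 starts at roll index 6: rolls=2,8 (sum=10), consumes 2 rolls
Frame 5 starts at roll index 8: roll=10 (strike), consumes 1 roll
Frame 6 starts at roll index 9: rolls=6,2 (sum=8), consumes 2 rolls
Frame 7 starts at roll index 11: rolls=2,5 (sum=7), consumes 2 rolls
Frame 8 starts at roll index 13: roll=10 (strike), consumes 1 roll
Frame 9 starts at roll index 14: roll=10 (strike), consumes 1 roll
Frame 10 starts at roll index 15: 3 remaining rolls

Answer: 0 2 4 6 8 9 11 13 14 15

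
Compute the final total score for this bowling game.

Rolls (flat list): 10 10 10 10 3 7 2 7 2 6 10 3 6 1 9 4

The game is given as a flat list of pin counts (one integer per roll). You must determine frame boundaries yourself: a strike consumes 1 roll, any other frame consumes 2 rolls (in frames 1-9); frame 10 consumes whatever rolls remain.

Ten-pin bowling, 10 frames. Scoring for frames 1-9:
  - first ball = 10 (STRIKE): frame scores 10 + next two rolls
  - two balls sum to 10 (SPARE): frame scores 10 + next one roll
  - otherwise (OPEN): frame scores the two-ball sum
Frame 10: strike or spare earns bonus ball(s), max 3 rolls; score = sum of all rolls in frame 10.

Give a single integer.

Frame 1: STRIKE. 10 + next two rolls (10+10) = 30. Cumulative: 30
Frame 2: STRIKE. 10 + next two rolls (10+10) = 30. Cumulative: 60
Frame 3: STRIKE. 10 + next two rolls (10+3) = 23. Cumulative: 83
Frame 4: STRIKE. 10 + next two rolls (3+7) = 20. Cumulative: 103
Frame 5: SPARE (3+7=10). 10 + next roll (2) = 12. Cumulative: 115
Frame 6: OPEN (2+7=9). Cumulative: 124
Frame 7: OPEN (2+6=8). Cumulative: 132
Frame 8: STRIKE. 10 + next two rolls (3+6) = 19. Cumulative: 151
Frame 9: OPEN (3+6=9). Cumulative: 160
Frame 10: SPARE. Sum of all frame-10 rolls (1+9+4) = 14. Cumulative: 174

Answer: 174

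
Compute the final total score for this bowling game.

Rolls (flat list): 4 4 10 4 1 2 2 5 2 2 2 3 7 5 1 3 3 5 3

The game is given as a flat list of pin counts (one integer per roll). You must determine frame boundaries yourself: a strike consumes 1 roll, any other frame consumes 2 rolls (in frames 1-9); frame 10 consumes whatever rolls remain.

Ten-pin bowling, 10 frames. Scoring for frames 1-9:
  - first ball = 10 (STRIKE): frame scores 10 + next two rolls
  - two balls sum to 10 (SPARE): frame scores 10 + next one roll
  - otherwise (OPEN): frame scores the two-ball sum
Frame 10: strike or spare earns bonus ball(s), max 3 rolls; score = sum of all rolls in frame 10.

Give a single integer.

Answer: 78

Derivation:
Frame 1: OPEN (4+4=8). Cumulative: 8
Frame 2: STRIKE. 10 + next two rolls (4+1) = 15. Cumulative: 23
Frame 3: OPEN (4+1=5). Cumulative: 28
Frame 4: OPEN (2+2=4). Cumulative: 32
Frame 5: OPEN (5+2=7). Cumulative: 39
Frame 6: OPEN (2+2=4). Cumulative: 43
Frame 7: SPARE (3+7=10). 10 + next roll (5) = 15. Cumulative: 58
Frame 8: OPEN (5+1=6). Cumulative: 64
Frame 9: OPEN (3+3=6). Cumulative: 70
Frame 10: OPEN. Sum of all frame-10 rolls (5+3) = 8. Cumulative: 78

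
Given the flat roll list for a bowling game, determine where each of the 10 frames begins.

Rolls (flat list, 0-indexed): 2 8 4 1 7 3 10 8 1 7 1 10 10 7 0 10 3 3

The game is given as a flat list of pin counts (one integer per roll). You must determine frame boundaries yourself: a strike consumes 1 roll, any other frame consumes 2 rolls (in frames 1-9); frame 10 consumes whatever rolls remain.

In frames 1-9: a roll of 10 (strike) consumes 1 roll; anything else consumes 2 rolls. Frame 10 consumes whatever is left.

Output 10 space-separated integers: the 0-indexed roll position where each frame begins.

Frame 1 starts at roll index 0: rolls=2,8 (sum=10), consumes 2 rolls
Frame 2 starts at roll index 2: rolls=4,1 (sum=5), consumes 2 rolls
Frame 3 starts at roll index 4: rolls=7,3 (sum=10), consumes 2 rolls
Frame 4 starts at roll index 6: roll=10 (strike), consumes 1 roll
Frame 5 starts at roll index 7: rolls=8,1 (sum=9), consumes 2 rolls
Frame 6 starts at roll index 9: rolls=7,1 (sum=8), consumes 2 rolls
Frame 7 starts at roll index 11: roll=10 (strike), consumes 1 roll
Frame 8 starts at roll index 12: roll=10 (strike), consumes 1 roll
Frame 9 starts at roll index 13: rolls=7,0 (sum=7), consumes 2 rolls
Frame 10 starts at roll index 15: 3 remaining rolls

Answer: 0 2 4 6 7 9 11 12 13 15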